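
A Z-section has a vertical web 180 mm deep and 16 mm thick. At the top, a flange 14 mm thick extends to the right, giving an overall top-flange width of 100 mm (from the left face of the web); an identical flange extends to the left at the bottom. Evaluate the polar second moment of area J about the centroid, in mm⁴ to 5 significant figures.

J ≈ 3.1342 × 10⁷ mm⁴

Decompose the section into non-overlapping parts with the origin at the bottom-left of its bounding rectangle.
Web: 16 × 180, A = 2 880 mm², y = 90 mm, Ī = 7 776 000 mm⁴.
Top flange (beyond web): 84 × 14, A = 1 176 mm², y = 173 mm, Ī = 19 208 mm⁴.
Bottom flange (beyond web): 84 × 14, A = 1 176 mm², y = 7 mm, Ī = 19 208 mm⁴.
Centroid: ȳ = ΣA·y / ΣA = 90 mm.
Transfer each piece to the centroidal x-axis using Ī + A·d² with d = y − 90:
  web: d = 0 mm → contributes +7 776 000 mm⁴
  top flange (beyond web): d = 83 mm → contributes +8 120 672 mm⁴
  bottom flange (beyond web): d = -83 mm → contributes +8 120 672 mm⁴
Total I = 24 017 344 mm⁴.
For the y-axis: x̄ = 92 mm.
Repeating about the centroidal y-axis gives I_y = 7 324 416 mm⁴.
Polar second moment: J = I_x + I_y = 31 341 760 mm⁴.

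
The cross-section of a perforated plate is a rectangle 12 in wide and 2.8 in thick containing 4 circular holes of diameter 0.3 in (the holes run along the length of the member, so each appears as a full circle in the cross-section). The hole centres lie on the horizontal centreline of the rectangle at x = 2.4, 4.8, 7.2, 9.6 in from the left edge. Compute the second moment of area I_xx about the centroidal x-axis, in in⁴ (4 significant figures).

Split into non-overlapping primitives; take the origin at the lower-left of the bounding box.
Plate: 12 × 2.8, A = 33.6 in², y = 1.4 in, Ī = 21.952 in⁴.
Hole 1 (subtracted): ⌀0.3, A = 0.0706858 in², y = 1.4 in, Ī = 0.000397608 in⁴.
Hole 2 (subtracted): ⌀0.3, A = 0.0706858 in², y = 1.4 in, Ī = 0.000397608 in⁴.
Hole 3 (subtracted): ⌀0.3, A = 0.0706858 in², y = 1.4 in, Ī = 0.000397608 in⁴.
Hole 4 (subtracted): ⌀0.3, A = 0.0706858 in², y = 1.4 in, Ī = 0.000397608 in⁴.
By symmetry the centroid is at mid-height, ȳ = 1.4 in.
All pieces are centred on the centroidal x-axis, so I = ΣĪ (holes subtracted) = 21.9504 in⁴.

I_xx ≈ 21.95 in⁴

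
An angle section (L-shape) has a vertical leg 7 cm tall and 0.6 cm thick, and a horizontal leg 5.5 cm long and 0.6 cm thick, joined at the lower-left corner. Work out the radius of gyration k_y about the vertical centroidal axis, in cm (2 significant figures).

Break the section into simple shapes (no overlaps), measuring from the bottom-left corner of the bounding box.
Vertical leg: 0.6 × 7, A = 4.2 cm², x = 0.3 cm, Ī = 0.126 cm⁴.
Horizontal leg (remainder): 4.9 × 0.6, A = 2.94 cm², x = 3.05 cm, Ī = 5.882 cm⁴.
Centroid: x̄ = ΣA·x / ΣA = 1.432 cm.
Transfer each piece to the vertical centroidal axis using Ī + A·d² with d = x − 1.432:
  vertical leg: d = -1.132 cm → contributes +5.511 cm⁴
  horizontal leg (remainder): d = 1.618 cm → contributes +13.58 cm⁴
Total I = 19.09 cm⁴.
Radius of gyration: k = √(I/A) = √(19.09 / 7.14) = 1.635 cm.

k_y ≈ 1.6 cm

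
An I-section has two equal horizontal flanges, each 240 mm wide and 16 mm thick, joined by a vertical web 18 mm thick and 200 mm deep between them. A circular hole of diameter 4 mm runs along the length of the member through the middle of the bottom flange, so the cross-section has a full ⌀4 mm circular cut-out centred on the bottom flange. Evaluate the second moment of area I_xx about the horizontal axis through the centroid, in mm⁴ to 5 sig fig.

Break the section into simple shapes (no overlaps), measuring from the bottom-left corner of the bounding box.
Bottom flange: 240 × 16, A = 3 840 mm², y = 8 mm, Ī = 81 920 mm⁴.
Web: 18 × 200, A = 3 600 mm², y = 116 mm, Ī = 12 000 000 mm⁴.
Top flange: 240 × 16, A = 3 840 mm², y = 224 mm, Ī = 81 920 mm⁴.
Hole (subtracted): ⌀4, A = 12.56637 mm², y = 8 mm, Ī = 12.56637 mm⁴.
Centroid: ȳ = ΣA·y / ΣA = 116.1205 mm.
Transfer each piece to the horizontal axis through the centroid using Ī + A·d² with d = y − 116.1205:
  bottom flange: d = -108.1205 mm → contributes +44 971 642 mm⁴
  web: d = -0.1204505 mm → contributes +12 000 052 mm⁴
  top flange: d = 107.8795 mm → contributes +44 771 829 mm⁴
  hole: d = -108.1205 mm → contributes −146913.8 mm⁴
Total I = 101 596 610 mm⁴.

I_xx ≈ 1.0160 × 10⁸ mm⁴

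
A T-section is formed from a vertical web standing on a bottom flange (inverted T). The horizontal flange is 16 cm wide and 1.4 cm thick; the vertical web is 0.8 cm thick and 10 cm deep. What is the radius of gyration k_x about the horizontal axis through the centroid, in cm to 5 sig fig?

Break the section into simple shapes (no overlaps), measuring from the bottom-left corner of the bounding box.
Flange: 16 × 1.4, A = 22.4 cm², y = 0.7 cm, Ī = 3.658667 cm⁴.
Web: 0.8 × 10, A = 8 cm², y = 6.4 cm, Ī = 66.66667 cm⁴.
Centroid: ȳ = ΣA·y / ΣA = 2.2 cm.
Transfer each piece to the horizontal axis through the centroid using Ī + A·d² with d = y − 2.2:
  flange: d = -1.5 cm → contributes +54.05867 cm⁴
  web: d = 4.2 cm → contributes +207.7867 cm⁴
Total I = 261.8453 cm⁴.
Radius of gyration: k = √(I/A) = √(261.8453 / 30.4) = 2.934848 cm.

k_x ≈ 2.9348 cm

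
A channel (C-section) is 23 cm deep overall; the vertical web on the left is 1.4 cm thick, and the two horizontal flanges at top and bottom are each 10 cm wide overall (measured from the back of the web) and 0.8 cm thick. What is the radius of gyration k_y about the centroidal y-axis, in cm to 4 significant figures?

Decompose the section into non-overlapping parts with the origin at the bottom-left of its bounding rectangle.
Web: 1.4 × 23, A = 32.2 cm², x = 0.7 cm, Ī = 5.25933 cm⁴.
Top flange (beyond web): 8.6 × 0.8, A = 6.88 cm², x = 5.7 cm, Ī = 42.4037 cm⁴.
Bottom flange (beyond web): 8.6 × 0.8, A = 6.88 cm², x = 5.7 cm, Ī = 42.4037 cm⁴.
Centroid: x̄ = ΣA·x / ΣA = 2.19695 cm.
Transfer each piece to the centroidal y-axis using Ī + A·d² with d = x − 2.19695:
  web: d = -1.49695 cm → contributes +77.4154 cm⁴
  top flange (beyond web): d = 3.50305 cm → contributes +126.83 cm⁴
  bottom flange (beyond web): d = 3.50305 cm → contributes +126.83 cm⁴
Total I = 331.076 cm⁴.
Radius of gyration: k = √(I/A) = √(331.076 / 45.96) = 2.68395 cm.

k_y ≈ 2.684 cm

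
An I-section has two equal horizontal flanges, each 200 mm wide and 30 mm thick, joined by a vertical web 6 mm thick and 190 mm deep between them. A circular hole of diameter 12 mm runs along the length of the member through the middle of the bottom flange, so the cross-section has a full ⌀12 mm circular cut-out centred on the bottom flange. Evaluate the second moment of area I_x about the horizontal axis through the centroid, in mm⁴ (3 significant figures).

I_x ≈ 1.48 × 10⁸ mm⁴

Decompose the section into non-overlapping parts with the origin at the bottom-left of its bounding rectangle.
Bottom flange: 200 × 30, A = 6 000 mm², y = 15 mm, Ī = 450 000 mm⁴.
Web: 6 × 190, A = 1 140 mm², y = 125 mm, Ī = 3 429 500 mm⁴.
Top flange: 200 × 30, A = 6 000 mm², y = 235 mm, Ī = 450 000 mm⁴.
Hole (subtracted): ⌀12, A = 113.1 mm², y = 15 mm, Ī = 1017.9 mm⁴.
Centroid: ȳ = ΣA·y / ΣA = 125.96 mm.
Transfer each piece to the horizontal axis through the centroid using Ī + A·d² with d = y − 125.96:
  bottom flange: d = -110.96 mm → contributes +74 316 074 mm⁴
  web: d = -0.955 mm → contributes +3 430 540 mm⁴
  top flange: d = 109.04 mm → contributes +71 794 871 mm⁴
  hole: d = -110.96 mm → contributes −1 393 361 mm⁴
Total I = 148 148 123 mm⁴.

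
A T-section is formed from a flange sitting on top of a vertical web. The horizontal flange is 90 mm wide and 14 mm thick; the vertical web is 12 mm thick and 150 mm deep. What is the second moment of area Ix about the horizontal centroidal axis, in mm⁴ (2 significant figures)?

Ix ≈ 8.4 × 10⁶ mm⁴

Break the section into simple shapes (no overlaps), measuring from the bottom-left corner of the bounding box.
Flange: 90 × 14, A = 1 260 mm², y = 157 mm, Ī = 20 580 mm⁴.
Web: 12 × 150, A = 1 800 mm², y = 75 mm, Ī = 3 375 000 mm⁴.
Centroid: ȳ = ΣA·y / ΣA = 108.8 mm.
Transfer each piece to the horizontal centroidal axis using Ī + A·d² with d = y − 108.8:
  flange: d = 48.24 mm → contributes +2 952 151 mm⁴
  web: d = -33.76 mm → contributes +5 427 100 mm⁴
Total I = 8 379 251 mm⁴.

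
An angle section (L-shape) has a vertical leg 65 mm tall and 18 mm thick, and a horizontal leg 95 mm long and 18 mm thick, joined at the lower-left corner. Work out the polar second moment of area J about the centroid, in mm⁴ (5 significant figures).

Treat the section as a set of non-overlapping primitives; coordinates are from the bounding-box lower-left.
Vertical leg: 18 × 65, A = 1 170 mm², y = 32.5 mm, Ī = 411937.5 mm⁴.
Horizontal leg (remainder): 77 × 18, A = 1 386 mm², y = 9 mm, Ī = 37 422 mm⁴.
Centroid: ȳ = ΣA·y / ΣA = 19.75704 mm.
Transfer each piece to the centroidal x-axis using Ī + A·d² with d = y − 19.75704:
  vertical leg: d = 12.74296 mm → contributes +601925.6 mm⁴
  horizontal leg (remainder): d = -10.75704 mm → contributes +197801.5 mm⁴
Total I = 799727.1 mm⁴.
For the y-axis: x̄ = 34.75704 mm.
Repeating about the centroidal y-axis gives I_y = 2 147 837 mm⁴.
Polar second moment: J = I_x + I_y = 2 947 564 mm⁴.

J ≈ 2.9476 × 10⁶ mm⁴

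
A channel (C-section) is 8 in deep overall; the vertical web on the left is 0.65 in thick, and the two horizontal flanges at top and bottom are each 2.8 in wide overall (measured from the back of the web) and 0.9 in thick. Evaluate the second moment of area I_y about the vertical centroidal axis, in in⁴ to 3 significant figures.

Split into non-overlapping primitives; take the origin at the lower-left of the bounding box.
Web: 0.65 × 8, A = 5.2 in², x = 0.325 in, Ī = 0.18308 in⁴.
Top flange (beyond web): 2.15 × 0.9, A = 1.935 in², x = 1.725 in, Ī = 0.74538 in⁴.
Bottom flange (beyond web): 2.15 × 0.9, A = 1.935 in², x = 1.725 in, Ī = 0.74538 in⁴.
Centroid: x̄ = ΣA·x / ΣA = 0.92235 in.
Transfer each piece to the vertical centroidal axis using Ī + A·d² with d = x − 0.92235:
  web: d = -0.59735 in → contributes +2.0386 in⁴
  top flange (beyond web): d = 0.80265 in → contributes +1.992 in⁴
  bottom flange (beyond web): d = 0.80265 in → contributes +1.992 in⁴
Total I = 6.0226 in⁴.

I_y ≈ 6.02 in⁴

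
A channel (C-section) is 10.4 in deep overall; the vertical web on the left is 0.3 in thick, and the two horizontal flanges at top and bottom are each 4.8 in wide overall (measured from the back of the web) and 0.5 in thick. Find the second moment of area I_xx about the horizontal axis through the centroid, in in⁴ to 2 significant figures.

Decompose the section into non-overlapping parts with the origin at the bottom-left of its bounding rectangle.
Web: 0.3 × 10.4, A = 3.12 in², y = 5.2 in, Ī = 28.12 in⁴.
Top flange (beyond web): 4.5 × 0.5, A = 2.25 in², y = 10.15 in, Ī = 0.04688 in⁴.
Bottom flange (beyond web): 4.5 × 0.5, A = 2.25 in², y = 0.25 in, Ī = 0.04688 in⁴.
By symmetry the centroid is at mid-height, ȳ = 5.2 in.
Transfer each piece to the horizontal axis through the centroid using Ī + A·d² with d = y − 5.2:
  web: d = 0 in → contributes +28.12 in⁴
  top flange (beyond web): d = 4.95 in → contributes +55.18 in⁴
  bottom flange (beyond web): d = -4.95 in → contributes +55.18 in⁴
Total I = 138.5 in⁴.

I_xx ≈ 140 in⁴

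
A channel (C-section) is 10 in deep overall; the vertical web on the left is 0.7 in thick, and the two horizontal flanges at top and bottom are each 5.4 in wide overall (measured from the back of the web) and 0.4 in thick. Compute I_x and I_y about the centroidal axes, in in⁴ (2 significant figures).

Break the section into simple shapes (no overlaps), measuring from the bottom-left corner of the bounding box.
Web: 0.7 × 10, A = 7 in², y = 5 in, Ī = 58.33 in⁴.
Top flange (beyond web): 4.7 × 0.4, A = 1.88 in², y = 9.8 in, Ī = 0.02507 in⁴.
Bottom flange (beyond web): 4.7 × 0.4, A = 1.88 in², y = 0.2 in, Ī = 0.02507 in⁴.
By symmetry the centroid is at mid-height, ȳ = 5 in.
Transfer each piece to the centroidal x-axis using Ī + A·d² with d = y − 5:
  web: d = 0 in → contributes +58.33 in⁴
  top flange (beyond web): d = 4.8 in → contributes +43.34 in⁴
  bottom flange (beyond web): d = -4.8 in → contributes +43.34 in⁴
Total I = 145 in⁴.
For the y-axis: x̄ = 1.293 in.
Repeating about the centroidal y-axis gives I_y = 25.04 in⁴.

I_x ≈ 150 in⁴, I_y ≈ 25 in⁴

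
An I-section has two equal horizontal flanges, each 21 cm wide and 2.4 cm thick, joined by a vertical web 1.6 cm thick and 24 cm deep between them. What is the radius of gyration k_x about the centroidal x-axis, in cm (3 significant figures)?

k_x ≈ 11.8 cm

Decompose the section into non-overlapping parts with the origin at the bottom-left of its bounding rectangle.
Bottom flange: 21 × 2.4, A = 50.4 cm², y = 1.2 cm, Ī = 24.192 cm⁴.
Web: 1.6 × 24, A = 38.4 cm², y = 14.4 cm, Ī = 1843.2 cm⁴.
Top flange: 21 × 2.4, A = 50.4 cm², y = 27.6 cm, Ī = 24.192 cm⁴.
By symmetry the centroid is at mid-height, ȳ = 14.4 cm.
Transfer each piece to the centroidal x-axis using Ī + A·d² with d = y − 14.4:
  bottom flange: d = -13.2 cm → contributes +8805.9 cm⁴
  web: d = 0 cm → contributes +1843.2 cm⁴
  top flange: d = 13.2 cm → contributes +8805.9 cm⁴
Total I = 19 455 cm⁴.
Radius of gyration: k = √(I/A) = √(19 455 / 139.2) = 11.822 cm.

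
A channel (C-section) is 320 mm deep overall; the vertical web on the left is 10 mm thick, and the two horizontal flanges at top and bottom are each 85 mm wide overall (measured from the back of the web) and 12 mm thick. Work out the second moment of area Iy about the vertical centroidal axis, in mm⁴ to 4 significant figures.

Decompose the section into non-overlapping parts with the origin at the bottom-left of its bounding rectangle.
Web: 10 × 320, A = 3 200 mm², x = 5 mm, Ī = 26666.7 mm⁴.
Top flange (beyond web): 75 × 12, A = 900 mm², x = 47.5 mm, Ī = 421 875 mm⁴.
Bottom flange (beyond web): 75 × 12, A = 900 mm², x = 47.5 mm, Ī = 421 875 mm⁴.
Centroid: x̄ = ΣA·x / ΣA = 20.3 mm.
Transfer each piece to the vertical centroidal axis using Ī + A·d² with d = x − 20.3:
  web: d = -15.3 mm → contributes +775 755 mm⁴
  top flange (beyond web): d = 27.2 mm → contributes +1 087 731 mm⁴
  bottom flange (beyond web): d = 27.2 mm → contributes +1 087 731 mm⁴
Total I = 2 951 217 mm⁴.

Iy ≈ 2.951 × 10⁶ mm⁴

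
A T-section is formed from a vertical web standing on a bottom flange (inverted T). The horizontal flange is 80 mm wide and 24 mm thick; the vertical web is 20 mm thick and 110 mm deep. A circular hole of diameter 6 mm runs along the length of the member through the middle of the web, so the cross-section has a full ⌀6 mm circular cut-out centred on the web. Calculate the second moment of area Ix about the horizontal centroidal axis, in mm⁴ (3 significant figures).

Ix ≈ 6.88 × 10⁶ mm⁴

Decompose the section into non-overlapping parts with the origin at the bottom-left of its bounding rectangle.
Flange: 80 × 24, A = 1 920 mm², y = 12 mm, Ī = 92 160 mm⁴.
Web: 20 × 110, A = 2 200 mm², y = 79 mm, Ī = 2 218 333 mm⁴.
Hole (subtracted): ⌀6, A = 28.274 mm², y = 79 mm, Ī = 63.617 mm⁴.
Centroid: ȳ = ΣA·y / ΣA = 47.561 mm.
Transfer each piece to the horizontal centroidal axis using Ī + A·d² with d = y − 47.561:
  flange: d = -35.561 mm → contributes +2 520 155 mm⁴
  web: d = 31.439 mm → contributes +4 392 845 mm⁴
  hole: d = 31.439 mm → contributes −28 010 mm⁴
Total I = 6 884 989 mm⁴.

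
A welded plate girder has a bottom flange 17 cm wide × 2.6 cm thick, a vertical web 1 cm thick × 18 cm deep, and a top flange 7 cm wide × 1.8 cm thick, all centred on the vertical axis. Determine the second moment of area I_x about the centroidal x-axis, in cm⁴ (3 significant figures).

I_x ≈ 4980 cm⁴

Break the section into simple shapes (no overlaps), measuring from the bottom-left corner of the bounding box.
Bottom plate: 17 × 2.6, A = 44.2 cm², y = 1.3 cm, Ī = 24.899 cm⁴.
Web plate: 1 × 18, A = 18 cm², y = 11.6 cm, Ī = 486 cm⁴.
Top plate: 7 × 1.8, A = 12.6 cm², y = 21.5 cm, Ī = 3.402 cm⁴.
Centroid: ȳ = ΣA·y / ΣA = 7.1813 cm.
Transfer each piece to the centroidal x-axis using Ī + A·d² with d = y − 7.1813:
  bottom plate: d = -5.8813 cm → contributes +1553.8 cm⁴
  web plate: d = 4.4187 cm → contributes +837.45 cm⁴
  top plate: d = 14.319 cm → contributes +2586.7 cm⁴
Total I = 4977.9 cm⁴.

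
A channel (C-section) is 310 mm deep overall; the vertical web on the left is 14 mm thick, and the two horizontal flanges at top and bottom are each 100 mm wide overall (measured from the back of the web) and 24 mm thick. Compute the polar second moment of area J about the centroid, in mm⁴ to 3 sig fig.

Split into non-overlapping primitives; take the origin at the lower-left of the bounding box.
Web: 14 × 310, A = 4 340 mm², y = 155 mm, Ī = 34 756 167 mm⁴.
Top flange (beyond web): 86 × 24, A = 2 064 mm², y = 298 mm, Ī = 99 072 mm⁴.
Bottom flange (beyond web): 86 × 24, A = 2 064 mm², y = 12 mm, Ī = 99 072 mm⁴.
By symmetry the centroid is at mid-height, ȳ = 155 mm.
Transfer each piece to the centroidal x-axis using Ī + A·d² with d = y − 155:
  web: d = 0 mm → contributes +34 756 167 mm⁴
  top flange (beyond web): d = 143 mm → contributes +42 305 808 mm⁴
  bottom flange (beyond web): d = -143 mm → contributes +42 305 808 mm⁴
Total I = 119 367 783 mm⁴.
For the y-axis: x̄ = 31.374 mm.
Repeating about the centroidal y-axis gives I_y = 7 904 293 mm⁴.
Polar second moment: J = I_x + I_y = 127 272 076 mm⁴.

J ≈ 1.27 × 10⁸ mm⁴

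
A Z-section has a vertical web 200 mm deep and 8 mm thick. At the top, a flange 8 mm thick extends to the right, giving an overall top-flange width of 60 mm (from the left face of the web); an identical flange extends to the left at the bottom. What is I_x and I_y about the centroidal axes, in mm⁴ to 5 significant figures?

Decompose the section into non-overlapping parts with the origin at the bottom-left of its bounding rectangle.
Web: 8 × 200, A = 1 600 mm², y = 100 mm, Ī = 5 333 333 mm⁴.
Top flange (beyond web): 52 × 8, A = 416 mm², y = 196 mm, Ī = 2218.667 mm⁴.
Bottom flange (beyond web): 52 × 8, A = 416 mm², y = 4 mm, Ī = 2218.667 mm⁴.
Centroid: ȳ = ΣA·y / ΣA = 100 mm.
Transfer each piece to the centroidal x-axis using Ī + A·d² with d = y − 100:
  web: d = 0 mm → contributes +5 333 333 mm⁴
  top flange (beyond web): d = 96 mm → contributes +3 836 075 mm⁴
  bottom flange (beyond web): d = -96 mm → contributes +3 836 075 mm⁴
Total I = 13 005 483 mm⁴.
For the y-axis: x̄ = 56 mm.
Repeating about the centroidal y-axis gives I_y = 944810.7 mm⁴.

I_x ≈ 1.3005 × 10⁷ mm⁴, I_y ≈ 9.4481 × 10⁵ mm⁴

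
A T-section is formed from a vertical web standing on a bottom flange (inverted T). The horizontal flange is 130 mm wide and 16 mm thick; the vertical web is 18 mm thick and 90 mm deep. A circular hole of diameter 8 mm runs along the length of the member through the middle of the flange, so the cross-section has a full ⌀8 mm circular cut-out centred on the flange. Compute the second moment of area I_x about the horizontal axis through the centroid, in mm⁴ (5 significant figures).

Treat the section as a set of non-overlapping primitives; coordinates are from the bounding-box lower-left.
Flange: 130 × 16, A = 2 080 mm², y = 8 mm, Ī = 44373.33 mm⁴.
Web: 18 × 90, A = 1 620 mm², y = 61 mm, Ī = 1 093 500 mm⁴.
Hole (subtracted): ⌀8, A = 50.26548 mm², y = 8 mm, Ī = 201.0619 mm⁴.
Centroid: ȳ = ΣA·y / ΣA = 31.525 mm.
Transfer each piece to the horizontal axis through the centroid using Ī + A·d² with d = y − 31.525:
  flange: d = -23.525 mm → contributes +1 195 499 mm⁴
  web: d = 29.475 mm → contributes +2 500 917 mm⁴
  hole: d = -23.525 mm → contributes −28019.27 mm⁴
Total I = 3 668 396 mm⁴.

I_x ≈ 3.6684 × 10⁶ mm⁴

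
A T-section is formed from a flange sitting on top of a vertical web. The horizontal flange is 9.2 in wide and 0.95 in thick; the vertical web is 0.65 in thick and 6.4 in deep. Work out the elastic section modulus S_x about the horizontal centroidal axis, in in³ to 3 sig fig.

Break the section into simple shapes (no overlaps), measuring from the bottom-left corner of the bounding box.
Flange: 9.2 × 0.95, A = 8.74 in², y = 6.875 in, Ī = 0.65732 in⁴.
Web: 0.65 × 6.4, A = 4.16 in², y = 3.2 in, Ī = 14.199 in⁴.
Centroid: ȳ = ΣA·y / ΣA = 5.6899 in.
Transfer each piece to the horizontal centroidal axis using Ī + A·d² with d = y − 5.6899:
  flange: d = 1.1851 in → contributes +12.933 in⁴
  web: d = -2.4899 in → contributes +39.989 in⁴
Total I = 52.922 in⁴.
Extreme fibre distance c = 5.6899 in; S = I/c = 9.3011 in³.

S_x ≈ 9.30 in³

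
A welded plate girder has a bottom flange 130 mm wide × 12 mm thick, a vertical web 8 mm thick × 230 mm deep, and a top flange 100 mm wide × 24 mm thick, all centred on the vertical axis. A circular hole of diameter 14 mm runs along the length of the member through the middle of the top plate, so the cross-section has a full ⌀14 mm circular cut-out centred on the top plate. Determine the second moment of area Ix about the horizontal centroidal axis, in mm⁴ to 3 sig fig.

Ix ≈ 6.57 × 10⁷ mm⁴

Break the section into simple shapes (no overlaps), measuring from the bottom-left corner of the bounding box.
Bottom plate: 130 × 12, A = 1 560 mm², y = 6 mm, Ī = 18 720 mm⁴.
Web plate: 8 × 230, A = 1 840 mm², y = 127 mm, Ī = 8 111 333 mm⁴.
Top plate: 100 × 24, A = 2 400 mm², y = 254 mm, Ī = 115 200 mm⁴.
Hole (subtracted): ⌀14, A = 153.94 mm², y = 254 mm, Ī = 1885.7 mm⁴.
Centroid: ȳ = ΣA·y / ΣA = 144.09 mm.
Transfer each piece to the horizontal centroidal axis using Ī + A·d² with d = y − 144.09:
  bottom plate: d = -138.09 mm → contributes +29 766 022 mm⁴
  web plate: d = -17.09 mm → contributes +8 648 724 mm⁴
  top plate: d = 109.91 mm → contributes +29 107 824 mm⁴
  hole: d = 109.91 mm → contributes −1 861 497 mm⁴
Total I = 65 661 072 mm⁴.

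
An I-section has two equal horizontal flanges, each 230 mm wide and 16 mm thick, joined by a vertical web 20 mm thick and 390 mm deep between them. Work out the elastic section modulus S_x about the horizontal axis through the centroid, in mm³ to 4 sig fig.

S_x ≈ 1.907 × 10⁶ mm³

Decompose the section into non-overlapping parts with the origin at the bottom-left of its bounding rectangle.
Bottom flange: 230 × 16, A = 3 680 mm², y = 8 mm, Ī = 78506.7 mm⁴.
Web: 20 × 390, A = 7 800 mm², y = 211 mm, Ī = 98 865 000 mm⁴.
Top flange: 230 × 16, A = 3 680 mm², y = 414 mm, Ī = 78506.7 mm⁴.
By symmetry the centroid is at mid-height, ȳ = 211 mm.
Transfer each piece to the horizontal axis through the centroid using Ī + A·d² with d = y − 211:
  bottom flange: d = -203 mm → contributes +151 727 627 mm⁴
  web: d = 0 mm → contributes +98 865 000 mm⁴
  top flange: d = 203 mm → contributes +151 727 627 mm⁴
Total I = 402 320 253 mm⁴.
Extreme fibre distance c = 211 mm; S = I/c = 1 906 731 mm³.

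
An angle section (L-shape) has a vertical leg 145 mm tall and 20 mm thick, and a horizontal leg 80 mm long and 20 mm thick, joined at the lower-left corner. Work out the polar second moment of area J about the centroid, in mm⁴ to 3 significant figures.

Treat the section as a set of non-overlapping primitives; coordinates are from the bounding-box lower-left.
Vertical leg: 20 × 145, A = 2 900 mm², y = 72.5 mm, Ī = 5 081 042 mm⁴.
Horizontal leg (remainder): 60 × 20, A = 1 200 mm², y = 10 mm, Ī = 40 000 mm⁴.
Centroid: ȳ = ΣA·y / ΣA = 54.207 mm.
Transfer each piece to the centroidal x-axis using Ī + A·d² with d = y − 54.207:
  vertical leg: d = 18.293 mm → contributes +6 051 446 mm⁴
  horizontal leg (remainder): d = -44.207 mm → contributes +2 385 144 mm⁴
Total I = 8 436 590 mm⁴.
For the y-axis: x̄ = 21.707 mm.
Repeating about the centroidal y-axis gives I_y = 1 814 715 mm⁴.
Polar second moment: J = I_x + I_y = 10 251 306 mm⁴.

J ≈ 1.03 × 10⁷ mm⁴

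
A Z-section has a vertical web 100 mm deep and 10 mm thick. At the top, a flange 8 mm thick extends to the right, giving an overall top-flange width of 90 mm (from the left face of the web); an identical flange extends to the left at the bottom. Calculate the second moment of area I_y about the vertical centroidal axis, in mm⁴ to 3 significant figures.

Break the section into simple shapes (no overlaps), measuring from the bottom-left corner of the bounding box.
Web: 10 × 100, A = 1 000 mm², x = 85 mm, Ī = 8333.3 mm⁴.
Top flange (beyond web): 80 × 8, A = 640 mm², x = 130 mm, Ī = 341 333 mm⁴.
Bottom flange (beyond web): 80 × 8, A = 640 mm², x = 40 mm, Ī = 341 333 mm⁴.
Centroid: x̄ = ΣA·x / ΣA = 85 mm.
Transfer each piece to the vertical centroidal axis using Ī + A·d² with d = x − 85:
  web: d = 0 mm → contributes +8333.3 mm⁴
  top flange (beyond web): d = 45 mm → contributes +1 637 333 mm⁴
  bottom flange (beyond web): d = -45 mm → contributes +1 637 333 mm⁴
Total I = 3 283 000 mm⁴.

I_y ≈ 3.28 × 10⁶ mm⁴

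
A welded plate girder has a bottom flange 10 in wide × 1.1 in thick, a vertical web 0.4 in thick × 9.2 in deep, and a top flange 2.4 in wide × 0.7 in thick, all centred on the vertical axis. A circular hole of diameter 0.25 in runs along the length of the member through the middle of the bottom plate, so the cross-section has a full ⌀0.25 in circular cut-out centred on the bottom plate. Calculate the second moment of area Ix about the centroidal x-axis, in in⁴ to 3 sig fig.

Decompose the section into non-overlapping parts with the origin at the bottom-left of its bounding rectangle.
Bottom plate: 10 × 1.1, A = 11 in², y = 0.55 in, Ī = 1.1092 in⁴.
Web plate: 0.4 × 9.2, A = 3.68 in², y = 5.7 in, Ī = 25.956 in⁴.
Top plate: 2.4 × 0.7, A = 1.68 in², y = 10.65 in, Ī = 0.0686 in⁴.
Hole (subtracted): ⌀0.25, A = 0.049087 in², y = 0.55 in, Ī = 0.00019175 in⁴.
Centroid: ȳ = ΣA·y / ΣA = 2.7522 in.
Transfer each piece to the centroidal x-axis using Ī + A·d² with d = y − 2.7522:
  bottom plate: d = -2.2022 in → contributes +54.456 in⁴
  web plate: d = 2.9478 in → contributes +57.934 in⁴
  top plate: d = 7.8978 in → contributes +104.86 in⁴
  hole: d = -2.2022 in → contributes −0.23825 in⁴
Total I = 217.01 in⁴.

Ix ≈ 217 in⁴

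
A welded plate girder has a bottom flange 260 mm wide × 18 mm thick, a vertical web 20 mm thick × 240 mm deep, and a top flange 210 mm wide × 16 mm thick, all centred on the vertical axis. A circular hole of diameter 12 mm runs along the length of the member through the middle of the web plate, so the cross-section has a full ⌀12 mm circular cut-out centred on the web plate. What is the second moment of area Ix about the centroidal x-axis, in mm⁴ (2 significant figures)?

Decompose the section into non-overlapping parts with the origin at the bottom-left of its bounding rectangle.
Bottom plate: 260 × 18, A = 4 680 mm², y = 9 mm, Ī = 126 360 mm⁴.
Web plate: 20 × 240, A = 4 800 mm², y = 138 mm, Ī = 23 040 000 mm⁴.
Top plate: 210 × 16, A = 3 360 mm², y = 266 mm, Ī = 71 680 mm⁴.
Hole (subtracted): ⌀12, A = 113.1 mm², y = 138 mm, Ī = 1 018 mm⁴.
Centroid: ȳ = ΣA·y / ΣA = 124.4 mm.
Transfer each piece to the centroidal x-axis using Ī + A·d² with d = y − 124.4:
  bottom plate: d = -115.4 mm → contributes +62 403 649 mm⁴
  web plate: d = 13.64 mm → contributes +23 933 502 mm⁴
  top plate: d = 141.6 mm → contributes +67 482 998 mm⁴
  hole: d = 13.64 mm → contributes −22 071 mm⁴
Total I = 153 798 078 mm⁴.

Ix ≈ 1.5 × 10⁸ mm⁴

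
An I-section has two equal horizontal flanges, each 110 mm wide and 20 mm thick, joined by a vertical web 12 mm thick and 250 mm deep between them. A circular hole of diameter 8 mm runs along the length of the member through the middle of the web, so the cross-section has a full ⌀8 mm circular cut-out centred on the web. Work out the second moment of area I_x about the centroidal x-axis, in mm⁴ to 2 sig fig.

I_x ≈ 9.6 × 10⁷ mm⁴

Treat the section as a set of non-overlapping primitives; coordinates are from the bounding-box lower-left.
Bottom flange: 110 × 20, A = 2 200 mm², y = 10 mm, Ī = 73 333 mm⁴.
Web: 12 × 250, A = 3 000 mm², y = 145 mm, Ī = 15 625 000 mm⁴.
Top flange: 110 × 20, A = 2 200 mm², y = 280 mm, Ī = 73 333 mm⁴.
Hole (subtracted): ⌀8, A = 50.27 mm², y = 145 mm, Ī = 201.1 mm⁴.
By symmetry the centroid is at mid-height, ȳ = 145 mm.
Transfer each piece to the centroidal x-axis using Ī + A·d² with d = y − 145:
  bottom flange: d = -135 mm → contributes +40 168 333 mm⁴
  web: d = 0 mm → contributes +15 625 000 mm⁴
  top flange: d = 135 mm → contributes +40 168 333 mm⁴
  hole: d = 0 mm → contributes −201.1 mm⁴
Total I = 95 961 466 mm⁴.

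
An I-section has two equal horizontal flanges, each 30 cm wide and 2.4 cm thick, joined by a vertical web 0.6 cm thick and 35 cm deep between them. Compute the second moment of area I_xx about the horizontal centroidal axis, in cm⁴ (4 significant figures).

I_xx ≈ 5.257 × 10⁴ cm⁴

Break the section into simple shapes (no overlaps), measuring from the bottom-left corner of the bounding box.
Bottom flange: 30 × 2.4, A = 72 cm², y = 1.2 cm, Ī = 34.56 cm⁴.
Web: 0.6 × 35, A = 21 cm², y = 19.9 cm, Ī = 2143.75 cm⁴.
Top flange: 30 × 2.4, A = 72 cm², y = 38.6 cm, Ī = 34.56 cm⁴.
By symmetry the centroid is at mid-height, ȳ = 19.9 cm.
Transfer each piece to the horizontal centroidal axis using Ī + A·d² with d = y − 19.9:
  bottom flange: d = -18.7 cm → contributes +25212.2 cm⁴
  web: d = 0 cm → contributes +2143.75 cm⁴
  top flange: d = 18.7 cm → contributes +25212.2 cm⁴
Total I = 52568.2 cm⁴.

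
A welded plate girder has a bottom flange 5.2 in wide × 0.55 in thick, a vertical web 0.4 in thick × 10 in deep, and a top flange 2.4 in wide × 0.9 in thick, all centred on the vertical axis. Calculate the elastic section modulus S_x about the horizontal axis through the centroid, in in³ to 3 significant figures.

Split into non-overlapping primitives; take the origin at the lower-left of the bounding box.
Bottom plate: 5.2 × 0.55, A = 2.86 in², y = 0.275 in, Ī = 0.072096 in⁴.
Web plate: 0.4 × 10, A = 4 in², y = 5.55 in, Ī = 33.333 in⁴.
Top plate: 2.4 × 0.9, A = 2.16 in², y = 11 in, Ī = 0.1458 in⁴.
Centroid: ȳ = ΣA·y / ΣA = 5.1825 in.
Transfer each piece to the horizontal axis through the centroid using Ī + A·d² with d = y − 5.1825:
  bottom plate: d = -4.9075 in → contributes +68.952 in⁴
  web plate: d = 0.36746 in → contributes +33.873 in⁴
  top plate: d = 5.8175 in → contributes +73.246 in⁴
Total I = 176.07 in⁴.
Extreme fibre distance c = 6.2675 in; S = I/c = 28.093 in³.

S_x ≈ 28.1 in³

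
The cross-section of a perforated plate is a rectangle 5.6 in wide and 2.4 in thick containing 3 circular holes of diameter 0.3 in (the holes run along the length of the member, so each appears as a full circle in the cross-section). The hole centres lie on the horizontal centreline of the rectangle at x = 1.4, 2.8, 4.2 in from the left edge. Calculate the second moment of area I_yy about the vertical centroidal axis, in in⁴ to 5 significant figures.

I_yy ≈ 34.845 in⁴

Treat the section as a set of non-overlapping primitives; coordinates are from the bounding-box lower-left.
Plate: 5.6 × 2.4, A = 13.44 in², x = 2.8 in, Ī = 35.1232 in⁴.
Hole 1 (subtracted): ⌀0.3, A = 0.07068583 in², x = 1.4 in, Ī = 0.0003976078 in⁴.
Hole 2 (subtracted): ⌀0.3, A = 0.07068583 in², x = 2.8 in, Ī = 0.0003976078 in⁴.
Hole 3 (subtracted): ⌀0.3, A = 0.07068583 in², x = 4.2 in, Ī = 0.0003976078 in⁴.
By symmetry the centroid is at mid-width, x̄ = 2.8 in.
Transfer each piece to the vertical centroidal axis using Ī + A·d² with d = x − 2.8:
  plate: d = 0 in → contributes +35.1232 in⁴
  hole 1: d = -1.4 in → contributes −0.1389418 in⁴
  hole 2: d = 0 in → contributes −0.0003976078 in⁴
  hole 3: d = 1.4 in → contributes −0.1389418 in⁴
Total I = 34.84492 in⁴.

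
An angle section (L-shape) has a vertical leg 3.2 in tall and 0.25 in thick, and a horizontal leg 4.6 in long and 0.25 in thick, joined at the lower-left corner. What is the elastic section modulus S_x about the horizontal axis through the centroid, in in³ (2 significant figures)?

Treat the section as a set of non-overlapping primitives; coordinates are from the bounding-box lower-left.
Vertical leg: 0.25 × 3.2, A = 0.8 in², y = 1.6 in, Ī = 0.6827 in⁴.
Horizontal leg (remainder): 4.35 × 0.25, A = 1.088 in², y = 0.125 in, Ī = 0.005664 in⁴.
Centroid: ȳ = ΣA·y / ΣA = 0.7502 in.
Transfer each piece to the horizontal axis through the centroid using Ī + A·d² with d = y − 0.7502:
  vertical leg: d = 0.8498 in → contributes +1.26 in⁴
  horizontal leg (remainder): d = -0.6252 in → contributes +0.4307 in⁴
Total I = 1.691 in⁴.
Extreme fibre distance c = 2.45 in; S = I/c = 0.6903 in³.

S_x ≈ 0.69 in³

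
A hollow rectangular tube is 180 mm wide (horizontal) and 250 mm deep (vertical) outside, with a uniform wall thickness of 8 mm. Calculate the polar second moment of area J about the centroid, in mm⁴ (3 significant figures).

J ≈ 9.48 × 10⁷ mm⁴

Split into non-overlapping primitives; take the origin at the lower-left of the bounding box.
Outer rectangle: 180 × 250, A = 45 000 mm², y = 125 mm, Ī = 234 375 000 mm⁴.
Inner void (subtracted): 164 × 234, A = 38 376 mm², y = 125 mm, Ī = 175 109 688 mm⁴.
By symmetry the centroid is at mid-height, ȳ = 125 mm.
All pieces are centred on the centroidal x-axis, so I = ΣĪ (holes subtracted) = 59 265 312 mm⁴.
Repeating about the centroidal y-axis gives I_y = 35 486 592 mm⁴.
Polar second moment: J = I_x + I_y = 94 751 904 mm⁴.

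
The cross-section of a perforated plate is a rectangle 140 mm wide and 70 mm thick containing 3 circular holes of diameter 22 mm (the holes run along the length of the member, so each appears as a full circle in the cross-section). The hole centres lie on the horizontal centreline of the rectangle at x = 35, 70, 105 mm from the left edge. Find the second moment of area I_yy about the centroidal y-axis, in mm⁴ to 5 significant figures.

I_yy ≈ 1.5041 × 10⁷ mm⁴

Decompose the section into non-overlapping parts with the origin at the bottom-left of its bounding rectangle.
Plate: 140 × 70, A = 9 800 mm², x = 70 mm, Ī = 16 006 667 mm⁴.
Hole 1 (subtracted): ⌀22, A = 380.1327 mm², x = 35 mm, Ī = 11499.01 mm⁴.
Hole 2 (subtracted): ⌀22, A = 380.1327 mm², x = 70 mm, Ī = 11499.01 mm⁴.
Hole 3 (subtracted): ⌀22, A = 380.1327 mm², x = 105 mm, Ī = 11499.01 mm⁴.
By symmetry the centroid is at mid-width, x̄ = 70 mm.
Transfer each piece to the centroidal y-axis using Ī + A·d² with d = x − 70:
  plate: d = 0 mm → contributes +16 006 667 mm⁴
  hole 1: d = -35 mm → contributes −477161.6 mm⁴
  hole 2: d = 0 mm → contributes −11499.01 mm⁴
  hole 3: d = 35 mm → contributes −477161.6 mm⁴
Total I = 15 040 844 mm⁴.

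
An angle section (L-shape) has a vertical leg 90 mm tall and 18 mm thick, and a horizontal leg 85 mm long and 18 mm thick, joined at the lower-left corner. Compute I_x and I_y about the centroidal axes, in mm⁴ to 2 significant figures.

I_x ≈ 2.0 × 10⁶ mm⁴, I_y ≈ 1.7 × 10⁶ mm⁴

Break the section into simple shapes (no overlaps), measuring from the bottom-left corner of the bounding box.
Vertical leg: 18 × 90, A = 1 620 mm², y = 45 mm, Ī = 1 093 500 mm⁴.
Horizontal leg (remainder): 67 × 18, A = 1 206 mm², y = 9 mm, Ī = 32 562 mm⁴.
Centroid: ȳ = ΣA·y / ΣA = 29.64 mm.
Transfer each piece to the centroidal x-axis using Ī + A·d² with d = y − 29.64:
  vertical leg: d = 15.36 mm → contributes +1 475 858 mm⁴
  horizontal leg (remainder): d = -20.64 mm → contributes +546 177 mm⁴
Total I = 2 022 036 mm⁴.
For the y-axis: x̄ = 27.14 mm.
Repeating about the centroidal y-axis gives I_y = 1 743 613 mm⁴.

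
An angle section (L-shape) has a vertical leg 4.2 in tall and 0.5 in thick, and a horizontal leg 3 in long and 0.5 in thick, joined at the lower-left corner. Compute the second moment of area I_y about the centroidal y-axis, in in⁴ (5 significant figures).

Decompose the section into non-overlapping parts with the origin at the bottom-left of its bounding rectangle.
Vertical leg: 0.5 × 4.2, A = 2.1 in², x = 0.25 in, Ī = 0.04375 in⁴.
Horizontal leg (remainder): 2.5 × 0.5, A = 1.25 in², x = 1.75 in, Ī = 0.6510417 in⁴.
Centroid: x̄ = ΣA·x / ΣA = 0.8097015 in.
Transfer each piece to the centroidal y-axis using Ī + A·d² with d = x − 0.8097015:
  vertical leg: d = -0.5597015 in → contributes +0.7016081 in⁴
  horizontal leg (remainder): d = 0.9402985 in → contributes +1.756243 in⁴
Total I = 2.457851 in⁴.

I_y ≈ 2.4579 in⁴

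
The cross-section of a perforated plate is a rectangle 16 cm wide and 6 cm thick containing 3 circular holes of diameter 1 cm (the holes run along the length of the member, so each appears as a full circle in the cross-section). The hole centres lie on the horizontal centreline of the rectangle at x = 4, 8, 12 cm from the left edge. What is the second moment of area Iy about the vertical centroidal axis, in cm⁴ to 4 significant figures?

Iy ≈ 2023 cm⁴

Split into non-overlapping primitives; take the origin at the lower-left of the bounding box.
Plate: 16 × 6, A = 96 cm², x = 8 cm, Ī = 2 048 cm⁴.
Hole 1 (subtracted): ⌀1, A = 0.785398 cm², x = 4 cm, Ī = 0.0490874 cm⁴.
Hole 2 (subtracted): ⌀1, A = 0.785398 cm², x = 8 cm, Ī = 0.0490874 cm⁴.
Hole 3 (subtracted): ⌀1, A = 0.785398 cm², x = 12 cm, Ī = 0.0490874 cm⁴.
By symmetry the centroid is at mid-width, x̄ = 8 cm.
Transfer each piece to the vertical centroidal axis using Ī + A·d² with d = x − 8:
  plate: d = 0 cm → contributes +2 048 cm⁴
  hole 1: d = -4 cm → contributes −12.6155 cm⁴
  hole 2: d = 0 cm → contributes −0.0490874 cm⁴
  hole 3: d = 4 cm → contributes −12.6155 cm⁴
Total I = 2022.72 cm⁴.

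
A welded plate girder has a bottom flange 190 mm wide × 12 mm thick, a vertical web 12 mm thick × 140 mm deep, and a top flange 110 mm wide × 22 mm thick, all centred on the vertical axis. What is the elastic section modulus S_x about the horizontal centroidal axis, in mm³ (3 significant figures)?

Break the section into simple shapes (no overlaps), measuring from the bottom-left corner of the bounding box.
Bottom plate: 190 × 12, A = 2 280 mm², y = 6 mm, Ī = 27 360 mm⁴.
Web plate: 12 × 140, A = 1 680 mm², y = 82 mm, Ī = 2 744 000 mm⁴.
Top plate: 110 × 22, A = 2 420 mm², y = 163 mm, Ī = 97 607 mm⁴.
Centroid: ȳ = ΣA·y / ΣA = 85.564 mm.
Transfer each piece to the horizontal centroidal axis using Ī + A·d² with d = y − 85.564:
  bottom plate: d = -79.564 mm → contributes +14 460 836 mm⁴
  web plate: d = -3.5643 mm → contributes +2 765 343 mm⁴
  top plate: d = 77.436 mm → contributes +14 608 636 mm⁴
Total I = 31 834 815 mm⁴.
Extreme fibre distance c = 88.436 mm; S = I/c = 359 977 mm³.

S_x ≈ 3.60 × 10⁵ mm³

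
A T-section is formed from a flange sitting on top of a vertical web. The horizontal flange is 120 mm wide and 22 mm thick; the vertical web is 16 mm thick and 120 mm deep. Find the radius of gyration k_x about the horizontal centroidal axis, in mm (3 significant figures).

Break the section into simple shapes (no overlaps), measuring from the bottom-left corner of the bounding box.
Flange: 120 × 22, A = 2 640 mm², y = 131 mm, Ī = 106 480 mm⁴.
Web: 16 × 120, A = 1 920 mm², y = 60 mm, Ī = 2 304 000 mm⁴.
Centroid: ȳ = ΣA·y / ΣA = 101.11 mm.
Transfer each piece to the horizontal centroidal axis using Ī + A·d² with d = y − 101.11:
  flange: d = 29.895 mm → contributes +2 465 836 mm⁴
  web: d = -41.105 mm → contributes +5 548 114 mm⁴
Total I = 8 013 949 mm⁴.
Radius of gyration: k = √(I/A) = √(8 013 949 / 4 560) = 41.922 mm.

k_x ≈ 41.9 mm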